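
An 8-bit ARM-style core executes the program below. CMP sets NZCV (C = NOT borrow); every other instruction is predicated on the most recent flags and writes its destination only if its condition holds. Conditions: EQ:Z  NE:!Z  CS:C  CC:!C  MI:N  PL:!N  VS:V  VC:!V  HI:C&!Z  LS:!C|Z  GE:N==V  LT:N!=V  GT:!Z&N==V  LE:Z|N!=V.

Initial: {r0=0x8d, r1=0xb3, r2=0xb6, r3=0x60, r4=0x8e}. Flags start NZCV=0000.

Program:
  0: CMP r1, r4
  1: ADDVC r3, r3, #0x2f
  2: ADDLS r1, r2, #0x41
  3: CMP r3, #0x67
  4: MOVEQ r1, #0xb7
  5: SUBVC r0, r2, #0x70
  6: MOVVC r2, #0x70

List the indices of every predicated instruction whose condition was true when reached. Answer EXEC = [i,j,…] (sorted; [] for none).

EXEC = [1]

0: ✓ CMP  NZCV=0010
1: ✓ ADDVC  r3←0x8f
2: · ADDLS
3: ✓ CMP  NZCV=0011
4: · MOVEQ
5: · SUBVC
6: · MOVVC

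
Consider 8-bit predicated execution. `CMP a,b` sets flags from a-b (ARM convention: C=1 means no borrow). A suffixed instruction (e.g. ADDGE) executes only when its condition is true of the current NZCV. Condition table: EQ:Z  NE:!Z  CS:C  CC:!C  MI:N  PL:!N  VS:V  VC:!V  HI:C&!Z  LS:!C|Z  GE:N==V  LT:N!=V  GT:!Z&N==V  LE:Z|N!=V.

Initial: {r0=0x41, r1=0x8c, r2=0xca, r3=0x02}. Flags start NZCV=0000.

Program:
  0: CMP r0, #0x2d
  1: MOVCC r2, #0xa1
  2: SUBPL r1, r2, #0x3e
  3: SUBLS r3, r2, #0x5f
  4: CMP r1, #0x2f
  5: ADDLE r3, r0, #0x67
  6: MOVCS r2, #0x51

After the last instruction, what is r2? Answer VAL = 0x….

[0] flags=0010 → (cmp)
[1] flags=0010 CC?F → skip
[2] flags=0010 PL?T → r1=0x8c
[3] flags=0010 LS?F → skip
[4] flags=0011 → (cmp)
[5] flags=0011 LE?T → r3=0xa8
[6] flags=0011 CS?T → r2=0x51

VAL = 0x51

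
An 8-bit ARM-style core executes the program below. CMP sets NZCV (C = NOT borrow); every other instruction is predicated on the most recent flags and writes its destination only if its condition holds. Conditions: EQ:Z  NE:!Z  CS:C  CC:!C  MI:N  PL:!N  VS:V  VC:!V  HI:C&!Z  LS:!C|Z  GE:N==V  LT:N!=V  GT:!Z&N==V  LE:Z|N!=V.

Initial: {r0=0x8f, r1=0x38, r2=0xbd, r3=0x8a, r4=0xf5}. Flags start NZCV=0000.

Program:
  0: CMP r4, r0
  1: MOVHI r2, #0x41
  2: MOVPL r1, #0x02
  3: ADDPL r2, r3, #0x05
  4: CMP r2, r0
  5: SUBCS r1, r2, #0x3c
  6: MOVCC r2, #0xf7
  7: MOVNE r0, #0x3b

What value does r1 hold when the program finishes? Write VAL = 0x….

0: ✓ CMP  NZCV=0010
1: ✓ MOVHI  r2←0x41
2: ✓ MOVPL  r1←0x02
3: ✓ ADDPL  r2←0x8f
4: ✓ CMP  NZCV=0110
5: ✓ SUBCS  r1←0x53
6: · MOVCC
7: · MOVNE

VAL = 0x53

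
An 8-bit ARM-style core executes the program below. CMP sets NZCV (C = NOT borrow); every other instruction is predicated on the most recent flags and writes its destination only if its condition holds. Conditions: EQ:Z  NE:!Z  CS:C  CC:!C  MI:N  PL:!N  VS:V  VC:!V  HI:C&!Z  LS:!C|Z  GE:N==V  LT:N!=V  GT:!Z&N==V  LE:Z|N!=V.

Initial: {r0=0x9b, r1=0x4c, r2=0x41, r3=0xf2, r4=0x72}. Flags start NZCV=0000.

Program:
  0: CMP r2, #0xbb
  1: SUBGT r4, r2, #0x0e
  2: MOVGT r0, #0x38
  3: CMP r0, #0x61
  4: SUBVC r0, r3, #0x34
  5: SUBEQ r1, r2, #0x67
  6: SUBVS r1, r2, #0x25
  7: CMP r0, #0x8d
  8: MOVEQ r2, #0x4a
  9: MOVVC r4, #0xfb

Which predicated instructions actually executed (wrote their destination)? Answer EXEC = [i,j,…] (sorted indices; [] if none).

EXEC = [1,2,4,9]

[0] flags=1001 → (cmp)
[1] flags=1001 GT?T → r4=0x33
[2] flags=1001 GT?T → r0=0x38
[3] flags=1000 → (cmp)
[4] flags=1000 VC?T → r0=0xbe
[5] flags=1000 EQ?F → skip
[6] flags=1000 VS?F → skip
[7] flags=0010 → (cmp)
[8] flags=0010 EQ?F → skip
[9] flags=0010 VC?T → r4=0xfb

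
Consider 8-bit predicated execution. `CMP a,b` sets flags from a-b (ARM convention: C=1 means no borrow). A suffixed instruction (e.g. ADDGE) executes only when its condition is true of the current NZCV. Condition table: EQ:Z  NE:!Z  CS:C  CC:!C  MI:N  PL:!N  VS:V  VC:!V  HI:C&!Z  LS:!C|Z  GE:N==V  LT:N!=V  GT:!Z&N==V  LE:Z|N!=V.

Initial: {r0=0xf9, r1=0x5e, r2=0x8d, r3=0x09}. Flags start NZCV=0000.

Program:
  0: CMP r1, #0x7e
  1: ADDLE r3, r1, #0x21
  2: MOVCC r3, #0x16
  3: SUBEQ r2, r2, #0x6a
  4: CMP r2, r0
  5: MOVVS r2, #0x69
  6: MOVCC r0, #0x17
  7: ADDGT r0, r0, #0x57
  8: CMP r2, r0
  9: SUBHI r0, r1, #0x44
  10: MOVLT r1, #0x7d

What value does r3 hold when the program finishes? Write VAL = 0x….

VAL = 0x16

[0] flags=1000 → (cmp)
[1] flags=1000 LE?T → r3=0x7f
[2] flags=1000 CC?T → r3=0x16
[3] flags=1000 EQ?F → skip
[4] flags=1000 → (cmp)
[5] flags=1000 VS?F → skip
[6] flags=1000 CC?T → r0=0x17
[7] flags=1000 GT?F → skip
[8] flags=0011 → (cmp)
[9] flags=0011 HI?T → r0=0x1a
[10] flags=0011 LT?T → r1=0x7d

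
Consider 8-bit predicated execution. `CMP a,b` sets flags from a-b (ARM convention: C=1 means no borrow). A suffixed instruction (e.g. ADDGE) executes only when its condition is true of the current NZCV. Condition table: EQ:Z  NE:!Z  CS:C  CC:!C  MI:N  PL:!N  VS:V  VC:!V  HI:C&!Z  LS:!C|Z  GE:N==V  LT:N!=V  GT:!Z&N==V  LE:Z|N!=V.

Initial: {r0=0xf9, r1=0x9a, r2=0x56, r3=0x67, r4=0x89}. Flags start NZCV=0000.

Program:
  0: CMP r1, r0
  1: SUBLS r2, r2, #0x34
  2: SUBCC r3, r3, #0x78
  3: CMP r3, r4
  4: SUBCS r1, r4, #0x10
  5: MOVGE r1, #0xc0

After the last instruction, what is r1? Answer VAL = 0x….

0: ✓ CMP  NZCV=1000
1: ✓ SUBLS  r2←0x22
2: ✓ SUBCC  r3←0xef
3: ✓ CMP  NZCV=0010
4: ✓ SUBCS  r1←0x79
5: ✓ MOVGE  r1←0xc0

VAL = 0xc0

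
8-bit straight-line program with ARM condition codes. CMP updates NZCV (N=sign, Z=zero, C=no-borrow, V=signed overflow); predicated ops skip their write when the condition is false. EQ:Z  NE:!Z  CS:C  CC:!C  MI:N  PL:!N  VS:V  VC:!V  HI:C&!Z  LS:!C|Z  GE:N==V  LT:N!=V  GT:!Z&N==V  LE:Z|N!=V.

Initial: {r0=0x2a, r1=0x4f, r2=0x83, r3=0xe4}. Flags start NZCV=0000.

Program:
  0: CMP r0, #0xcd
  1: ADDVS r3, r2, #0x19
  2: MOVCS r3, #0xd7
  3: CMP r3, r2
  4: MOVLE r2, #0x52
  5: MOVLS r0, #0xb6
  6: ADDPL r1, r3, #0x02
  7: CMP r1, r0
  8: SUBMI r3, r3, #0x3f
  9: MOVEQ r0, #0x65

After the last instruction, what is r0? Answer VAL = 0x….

[0] flags=0000 → (cmp)
[1] flags=0000 VS?F → skip
[2] flags=0000 CS?F → skip
[3] flags=0010 → (cmp)
[4] flags=0010 LE?F → skip
[5] flags=0010 LS?F → skip
[6] flags=0010 PL?T → r1=0xe6
[7] flags=1010 → (cmp)
[8] flags=1010 MI?T → r3=0xa5
[9] flags=1010 EQ?F → skip

VAL = 0x2a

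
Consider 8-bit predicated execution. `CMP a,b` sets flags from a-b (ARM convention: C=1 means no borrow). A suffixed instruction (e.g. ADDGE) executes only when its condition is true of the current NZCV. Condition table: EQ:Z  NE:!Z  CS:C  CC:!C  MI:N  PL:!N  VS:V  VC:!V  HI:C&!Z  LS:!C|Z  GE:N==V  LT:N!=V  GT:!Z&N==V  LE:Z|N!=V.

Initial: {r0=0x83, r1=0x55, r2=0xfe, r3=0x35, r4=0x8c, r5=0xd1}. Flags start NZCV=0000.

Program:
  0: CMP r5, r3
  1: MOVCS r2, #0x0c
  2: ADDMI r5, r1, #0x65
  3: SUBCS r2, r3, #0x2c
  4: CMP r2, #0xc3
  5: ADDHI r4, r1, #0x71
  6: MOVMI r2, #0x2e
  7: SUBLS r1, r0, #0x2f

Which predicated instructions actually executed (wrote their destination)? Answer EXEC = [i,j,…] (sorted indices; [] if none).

EXEC = [1,2,3,7]

0: ✓ CMP  NZCV=1010
1: ✓ MOVCS  r2←0x0c
2: ✓ ADDMI  r5←0xba
3: ✓ SUBCS  r2←0x09
4: ✓ CMP  NZCV=0000
5: · ADDHI
6: · MOVMI
7: ✓ SUBLS  r1←0x54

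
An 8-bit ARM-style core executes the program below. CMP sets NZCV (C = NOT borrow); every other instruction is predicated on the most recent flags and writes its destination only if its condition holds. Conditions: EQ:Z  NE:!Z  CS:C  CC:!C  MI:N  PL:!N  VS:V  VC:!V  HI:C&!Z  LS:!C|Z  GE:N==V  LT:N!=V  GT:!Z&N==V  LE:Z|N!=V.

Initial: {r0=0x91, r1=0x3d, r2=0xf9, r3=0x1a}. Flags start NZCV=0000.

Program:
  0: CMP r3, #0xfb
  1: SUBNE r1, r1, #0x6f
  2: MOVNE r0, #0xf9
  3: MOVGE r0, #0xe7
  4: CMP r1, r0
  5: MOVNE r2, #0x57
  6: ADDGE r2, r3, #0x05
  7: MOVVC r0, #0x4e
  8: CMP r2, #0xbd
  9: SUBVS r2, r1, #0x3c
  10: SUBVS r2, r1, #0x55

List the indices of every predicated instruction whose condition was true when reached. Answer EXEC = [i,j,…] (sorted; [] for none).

EXEC = [1,2,3,5,7,9,10]

0: ✓ CMP  NZCV=0000
1: ✓ SUBNE  r1←0xce
2: ✓ MOVNE  r0←0xf9
3: ✓ MOVGE  r0←0xe7
4: ✓ CMP  NZCV=1000
5: ✓ MOVNE  r2←0x57
6: · ADDGE
7: ✓ MOVVC  r0←0x4e
8: ✓ CMP  NZCV=1001
9: ✓ SUBVS  r2←0x92
10: ✓ SUBVS  r2←0x79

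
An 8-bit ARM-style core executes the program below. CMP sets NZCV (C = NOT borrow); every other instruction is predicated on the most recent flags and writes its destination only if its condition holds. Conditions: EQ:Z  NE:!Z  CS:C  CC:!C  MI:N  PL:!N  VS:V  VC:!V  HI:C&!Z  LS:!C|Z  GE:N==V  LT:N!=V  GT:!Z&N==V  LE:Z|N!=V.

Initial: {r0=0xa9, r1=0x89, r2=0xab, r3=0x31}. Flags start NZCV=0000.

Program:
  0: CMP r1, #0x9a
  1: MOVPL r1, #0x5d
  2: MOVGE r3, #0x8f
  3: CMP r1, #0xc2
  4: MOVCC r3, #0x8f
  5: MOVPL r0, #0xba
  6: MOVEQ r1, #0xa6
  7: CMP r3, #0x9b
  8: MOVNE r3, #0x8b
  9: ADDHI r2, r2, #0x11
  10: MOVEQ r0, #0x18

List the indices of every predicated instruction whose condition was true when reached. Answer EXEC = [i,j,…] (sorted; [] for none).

EXEC = [4,8]

0: ✓ CMP  NZCV=1000
1: · MOVPL
2: · MOVGE
3: ✓ CMP  NZCV=1000
4: ✓ MOVCC  r3←0x8f
5: · MOVPL
6: · MOVEQ
7: ✓ CMP  NZCV=1000
8: ✓ MOVNE  r3←0x8b
9: · ADDHI
10: · MOVEQ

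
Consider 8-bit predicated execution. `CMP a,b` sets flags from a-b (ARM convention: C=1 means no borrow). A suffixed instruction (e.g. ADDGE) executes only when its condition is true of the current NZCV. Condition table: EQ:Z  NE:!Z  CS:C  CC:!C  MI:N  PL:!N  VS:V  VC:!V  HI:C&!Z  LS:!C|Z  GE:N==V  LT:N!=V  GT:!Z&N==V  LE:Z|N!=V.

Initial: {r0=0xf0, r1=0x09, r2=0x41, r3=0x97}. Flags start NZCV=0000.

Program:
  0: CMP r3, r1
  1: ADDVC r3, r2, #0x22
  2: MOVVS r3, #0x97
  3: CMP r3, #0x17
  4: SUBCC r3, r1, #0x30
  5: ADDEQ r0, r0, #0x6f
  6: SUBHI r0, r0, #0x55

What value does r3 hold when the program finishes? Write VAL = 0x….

VAL = 0x63

0: ✓ CMP  NZCV=1010
1: ✓ ADDVC  r3←0x63
2: · MOVVS
3: ✓ CMP  NZCV=0010
4: · SUBCC
5: · ADDEQ
6: ✓ SUBHI  r0←0x9b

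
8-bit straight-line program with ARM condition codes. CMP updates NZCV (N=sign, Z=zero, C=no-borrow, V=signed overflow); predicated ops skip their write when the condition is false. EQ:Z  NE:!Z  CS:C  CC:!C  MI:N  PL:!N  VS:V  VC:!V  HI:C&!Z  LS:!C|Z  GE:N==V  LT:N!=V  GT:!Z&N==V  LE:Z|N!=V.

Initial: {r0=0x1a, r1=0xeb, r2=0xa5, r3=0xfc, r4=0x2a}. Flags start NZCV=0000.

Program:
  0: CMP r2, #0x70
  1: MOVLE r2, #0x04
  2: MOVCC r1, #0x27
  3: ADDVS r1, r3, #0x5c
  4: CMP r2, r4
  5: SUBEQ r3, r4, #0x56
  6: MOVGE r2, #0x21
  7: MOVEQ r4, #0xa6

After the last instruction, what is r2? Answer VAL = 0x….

0: ✓ CMP  NZCV=0011
1: ✓ MOVLE  r2←0x04
2: · MOVCC
3: ✓ ADDVS  r1←0x58
4: ✓ CMP  NZCV=1000
5: · SUBEQ
6: · MOVGE
7: · MOVEQ

VAL = 0x04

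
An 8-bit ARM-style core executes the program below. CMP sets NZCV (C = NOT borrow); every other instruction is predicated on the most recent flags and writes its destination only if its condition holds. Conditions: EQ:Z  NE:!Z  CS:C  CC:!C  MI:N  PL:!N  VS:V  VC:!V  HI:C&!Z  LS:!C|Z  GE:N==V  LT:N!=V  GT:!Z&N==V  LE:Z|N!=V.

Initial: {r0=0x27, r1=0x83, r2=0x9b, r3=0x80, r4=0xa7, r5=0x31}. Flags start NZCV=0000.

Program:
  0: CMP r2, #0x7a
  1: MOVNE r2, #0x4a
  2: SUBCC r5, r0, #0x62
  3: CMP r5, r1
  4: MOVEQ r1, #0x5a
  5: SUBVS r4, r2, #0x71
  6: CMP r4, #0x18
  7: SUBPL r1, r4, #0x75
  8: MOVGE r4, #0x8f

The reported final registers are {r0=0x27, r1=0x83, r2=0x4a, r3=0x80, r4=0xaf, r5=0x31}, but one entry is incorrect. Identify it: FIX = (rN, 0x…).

FIX = (r4, 0xd9)

0: ✓ CMP  NZCV=0011
1: ✓ MOVNE  r2←0x4a
2: · SUBCC
3: ✓ CMP  NZCV=1001
4: · MOVEQ
5: ✓ SUBVS  r4←0xd9
6: ✓ CMP  NZCV=1010
7: · SUBPL
8: · MOVGE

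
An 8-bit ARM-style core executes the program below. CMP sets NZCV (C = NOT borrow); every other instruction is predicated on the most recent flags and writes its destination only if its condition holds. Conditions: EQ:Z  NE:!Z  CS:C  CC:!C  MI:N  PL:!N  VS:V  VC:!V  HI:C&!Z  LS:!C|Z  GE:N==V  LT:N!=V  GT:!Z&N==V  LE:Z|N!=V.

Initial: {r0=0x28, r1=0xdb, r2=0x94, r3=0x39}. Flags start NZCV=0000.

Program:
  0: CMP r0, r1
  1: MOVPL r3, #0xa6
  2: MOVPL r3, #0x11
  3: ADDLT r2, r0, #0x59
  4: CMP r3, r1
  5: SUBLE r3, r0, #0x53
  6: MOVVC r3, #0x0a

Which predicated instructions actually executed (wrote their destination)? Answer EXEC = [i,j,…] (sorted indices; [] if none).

0: ✓ CMP  NZCV=0000
1: ✓ MOVPL  r3←0xa6
2: ✓ MOVPL  r3←0x11
3: · ADDLT
4: ✓ CMP  NZCV=0000
5: · SUBLE
6: ✓ MOVVC  r3←0x0a

EXEC = [1,2,6]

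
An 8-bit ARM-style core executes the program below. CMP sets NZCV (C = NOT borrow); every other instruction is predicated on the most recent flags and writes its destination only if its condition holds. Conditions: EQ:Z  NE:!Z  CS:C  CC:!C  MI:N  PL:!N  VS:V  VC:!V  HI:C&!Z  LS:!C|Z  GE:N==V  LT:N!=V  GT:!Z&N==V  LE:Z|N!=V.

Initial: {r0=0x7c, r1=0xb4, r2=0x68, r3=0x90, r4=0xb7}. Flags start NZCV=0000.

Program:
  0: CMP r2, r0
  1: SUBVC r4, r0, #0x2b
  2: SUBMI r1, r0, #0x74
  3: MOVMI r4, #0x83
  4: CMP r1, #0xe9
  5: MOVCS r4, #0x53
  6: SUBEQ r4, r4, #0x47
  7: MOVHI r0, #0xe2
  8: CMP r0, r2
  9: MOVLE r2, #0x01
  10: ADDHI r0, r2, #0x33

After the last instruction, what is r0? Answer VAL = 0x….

VAL = 0x9b

[0] flags=1000 → (cmp)
[1] flags=1000 VC?T → r4=0x51
[2] flags=1000 MI?T → r1=0x08
[3] flags=1000 MI?T → r4=0x83
[4] flags=0000 → (cmp)
[5] flags=0000 CS?F → skip
[6] flags=0000 EQ?F → skip
[7] flags=0000 HI?F → skip
[8] flags=0010 → (cmp)
[9] flags=0010 LE?F → skip
[10] flags=0010 HI?T → r0=0x9b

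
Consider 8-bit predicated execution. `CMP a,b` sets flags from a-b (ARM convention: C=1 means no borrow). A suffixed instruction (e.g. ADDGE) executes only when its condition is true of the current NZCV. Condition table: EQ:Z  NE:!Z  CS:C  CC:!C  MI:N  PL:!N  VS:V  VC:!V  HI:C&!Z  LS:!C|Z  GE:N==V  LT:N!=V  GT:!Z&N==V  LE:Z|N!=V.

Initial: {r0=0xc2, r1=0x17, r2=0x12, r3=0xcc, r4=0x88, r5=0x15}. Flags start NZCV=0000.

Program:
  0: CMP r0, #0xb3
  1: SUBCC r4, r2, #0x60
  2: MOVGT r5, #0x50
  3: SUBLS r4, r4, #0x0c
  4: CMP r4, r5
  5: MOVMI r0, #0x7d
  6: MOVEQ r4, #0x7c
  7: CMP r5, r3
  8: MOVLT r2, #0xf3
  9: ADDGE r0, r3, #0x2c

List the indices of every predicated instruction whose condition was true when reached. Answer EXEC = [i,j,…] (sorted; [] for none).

EXEC = [2,9]

0: ✓ CMP  NZCV=0010
1: · SUBCC
2: ✓ MOVGT  r5←0x50
3: · SUBLS
4: ✓ CMP  NZCV=0011
5: · MOVMI
6: · MOVEQ
7: ✓ CMP  NZCV=1001
8: · MOVLT
9: ✓ ADDGE  r0←0xf8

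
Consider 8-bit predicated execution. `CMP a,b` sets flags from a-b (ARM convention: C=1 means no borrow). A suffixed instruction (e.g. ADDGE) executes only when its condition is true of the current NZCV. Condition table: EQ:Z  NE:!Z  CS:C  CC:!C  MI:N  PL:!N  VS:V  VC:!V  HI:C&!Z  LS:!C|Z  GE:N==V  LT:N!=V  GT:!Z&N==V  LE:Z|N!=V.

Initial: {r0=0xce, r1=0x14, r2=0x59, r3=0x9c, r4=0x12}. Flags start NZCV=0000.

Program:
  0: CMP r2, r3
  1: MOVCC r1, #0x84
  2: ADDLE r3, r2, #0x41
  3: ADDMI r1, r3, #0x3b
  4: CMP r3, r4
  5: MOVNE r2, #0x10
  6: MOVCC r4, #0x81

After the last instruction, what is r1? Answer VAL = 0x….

VAL = 0xd7

[0] flags=1001 → (cmp)
[1] flags=1001 CC?T → r1=0x84
[2] flags=1001 LE?F → skip
[3] flags=1001 MI?T → r1=0xd7
[4] flags=1010 → (cmp)
[5] flags=1010 NE?T → r2=0x10
[6] flags=1010 CC?F → skip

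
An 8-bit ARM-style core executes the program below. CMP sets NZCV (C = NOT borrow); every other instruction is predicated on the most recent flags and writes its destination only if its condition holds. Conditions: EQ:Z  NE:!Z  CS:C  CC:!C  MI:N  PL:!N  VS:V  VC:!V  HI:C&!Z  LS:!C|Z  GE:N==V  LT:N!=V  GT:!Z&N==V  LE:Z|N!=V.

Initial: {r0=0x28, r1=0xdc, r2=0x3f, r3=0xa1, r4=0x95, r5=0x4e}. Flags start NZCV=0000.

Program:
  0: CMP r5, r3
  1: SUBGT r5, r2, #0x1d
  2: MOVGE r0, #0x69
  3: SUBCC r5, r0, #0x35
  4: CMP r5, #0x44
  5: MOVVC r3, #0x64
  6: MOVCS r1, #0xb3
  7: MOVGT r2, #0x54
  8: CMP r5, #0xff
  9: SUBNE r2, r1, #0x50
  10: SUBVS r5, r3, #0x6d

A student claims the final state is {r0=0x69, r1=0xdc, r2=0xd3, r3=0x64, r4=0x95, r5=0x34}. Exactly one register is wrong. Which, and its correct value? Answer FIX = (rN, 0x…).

[0] flags=1001 → (cmp)
[1] flags=1001 GT?T → r5=0x22
[2] flags=1001 GE?T → r0=0x69
[3] flags=1001 CC?T → r5=0x34
[4] flags=1000 → (cmp)
[5] flags=1000 VC?T → r3=0x64
[6] flags=1000 CS?F → skip
[7] flags=1000 GT?F → skip
[8] flags=0000 → (cmp)
[9] flags=0000 NE?T → r2=0x8c
[10] flags=0000 VS?F → skip

FIX = (r2, 0x8c)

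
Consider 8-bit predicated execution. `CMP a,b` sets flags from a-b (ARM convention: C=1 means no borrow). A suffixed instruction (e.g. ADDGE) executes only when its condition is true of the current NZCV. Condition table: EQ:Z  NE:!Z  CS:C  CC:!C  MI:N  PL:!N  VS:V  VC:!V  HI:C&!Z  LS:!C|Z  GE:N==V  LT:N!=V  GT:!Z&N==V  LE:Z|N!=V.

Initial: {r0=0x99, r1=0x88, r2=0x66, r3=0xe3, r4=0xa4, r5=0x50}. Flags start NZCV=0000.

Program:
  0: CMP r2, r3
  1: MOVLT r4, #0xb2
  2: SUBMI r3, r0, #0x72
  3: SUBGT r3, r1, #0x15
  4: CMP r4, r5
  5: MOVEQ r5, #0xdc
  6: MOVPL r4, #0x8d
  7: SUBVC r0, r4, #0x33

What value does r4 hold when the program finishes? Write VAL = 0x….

[0] flags=1001 → (cmp)
[1] flags=1001 LT?F → skip
[2] flags=1001 MI?T → r3=0x27
[3] flags=1001 GT?T → r3=0x73
[4] flags=0011 → (cmp)
[5] flags=0011 EQ?F → skip
[6] flags=0011 PL?T → r4=0x8d
[7] flags=0011 VC?F → skip

VAL = 0x8d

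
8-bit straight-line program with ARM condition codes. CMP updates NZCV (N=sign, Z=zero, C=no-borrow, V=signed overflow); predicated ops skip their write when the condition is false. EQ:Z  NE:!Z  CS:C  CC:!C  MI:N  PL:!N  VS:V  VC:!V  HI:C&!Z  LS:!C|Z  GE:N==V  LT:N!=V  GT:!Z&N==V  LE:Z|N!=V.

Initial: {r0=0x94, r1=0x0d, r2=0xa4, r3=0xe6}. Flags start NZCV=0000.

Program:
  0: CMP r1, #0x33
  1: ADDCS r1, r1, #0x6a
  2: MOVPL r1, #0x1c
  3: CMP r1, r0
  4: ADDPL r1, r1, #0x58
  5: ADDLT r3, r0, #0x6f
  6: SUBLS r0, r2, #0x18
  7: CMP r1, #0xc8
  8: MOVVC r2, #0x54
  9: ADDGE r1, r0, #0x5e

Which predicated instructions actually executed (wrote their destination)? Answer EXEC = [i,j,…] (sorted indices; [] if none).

EXEC = [4,6,9]

[0] flags=1000 → (cmp)
[1] flags=1000 CS?F → skip
[2] flags=1000 PL?F → skip
[3] flags=0000 → (cmp)
[4] flags=0000 PL?T → r1=0x65
[5] flags=0000 LT?F → skip
[6] flags=0000 LS?T → r0=0x8c
[7] flags=1001 → (cmp)
[8] flags=1001 VC?F → skip
[9] flags=1001 GE?T → r1=0xea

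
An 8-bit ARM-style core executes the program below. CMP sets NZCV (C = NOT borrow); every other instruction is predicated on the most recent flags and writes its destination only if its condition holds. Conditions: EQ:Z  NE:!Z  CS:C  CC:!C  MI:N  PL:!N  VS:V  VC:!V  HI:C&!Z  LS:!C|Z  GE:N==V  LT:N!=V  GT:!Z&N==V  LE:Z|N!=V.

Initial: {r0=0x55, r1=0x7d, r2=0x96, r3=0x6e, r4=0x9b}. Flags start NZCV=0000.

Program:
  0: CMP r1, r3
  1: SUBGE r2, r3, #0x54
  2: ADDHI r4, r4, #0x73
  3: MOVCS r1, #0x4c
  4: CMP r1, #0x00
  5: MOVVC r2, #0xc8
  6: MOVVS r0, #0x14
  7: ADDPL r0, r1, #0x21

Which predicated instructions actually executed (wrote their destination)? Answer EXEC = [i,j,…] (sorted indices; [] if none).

[0] flags=0010 → (cmp)
[1] flags=0010 GE?T → r2=0x1a
[2] flags=0010 HI?T → r4=0x0e
[3] flags=0010 CS?T → r1=0x4c
[4] flags=0010 → (cmp)
[5] flags=0010 VC?T → r2=0xc8
[6] flags=0010 VS?F → skip
[7] flags=0010 PL?T → r0=0x6d

EXEC = [1,2,3,5,7]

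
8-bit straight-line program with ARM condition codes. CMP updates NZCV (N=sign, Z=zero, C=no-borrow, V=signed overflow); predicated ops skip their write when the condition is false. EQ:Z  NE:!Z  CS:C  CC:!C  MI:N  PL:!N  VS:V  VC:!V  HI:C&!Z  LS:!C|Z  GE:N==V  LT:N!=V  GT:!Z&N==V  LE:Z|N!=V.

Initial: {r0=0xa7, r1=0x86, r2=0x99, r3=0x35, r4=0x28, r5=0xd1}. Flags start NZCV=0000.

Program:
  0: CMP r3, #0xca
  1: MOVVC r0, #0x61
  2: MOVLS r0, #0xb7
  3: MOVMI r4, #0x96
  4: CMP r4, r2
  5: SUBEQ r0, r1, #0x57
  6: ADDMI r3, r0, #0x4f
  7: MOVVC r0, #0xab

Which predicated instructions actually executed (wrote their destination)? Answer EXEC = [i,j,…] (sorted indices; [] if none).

EXEC = [1,2,6]

0: ✓ CMP  NZCV=0000
1: ✓ MOVVC  r0←0x61
2: ✓ MOVLS  r0←0xb7
3: · MOVMI
4: ✓ CMP  NZCV=1001
5: · SUBEQ
6: ✓ ADDMI  r3←0x06
7: · MOVVC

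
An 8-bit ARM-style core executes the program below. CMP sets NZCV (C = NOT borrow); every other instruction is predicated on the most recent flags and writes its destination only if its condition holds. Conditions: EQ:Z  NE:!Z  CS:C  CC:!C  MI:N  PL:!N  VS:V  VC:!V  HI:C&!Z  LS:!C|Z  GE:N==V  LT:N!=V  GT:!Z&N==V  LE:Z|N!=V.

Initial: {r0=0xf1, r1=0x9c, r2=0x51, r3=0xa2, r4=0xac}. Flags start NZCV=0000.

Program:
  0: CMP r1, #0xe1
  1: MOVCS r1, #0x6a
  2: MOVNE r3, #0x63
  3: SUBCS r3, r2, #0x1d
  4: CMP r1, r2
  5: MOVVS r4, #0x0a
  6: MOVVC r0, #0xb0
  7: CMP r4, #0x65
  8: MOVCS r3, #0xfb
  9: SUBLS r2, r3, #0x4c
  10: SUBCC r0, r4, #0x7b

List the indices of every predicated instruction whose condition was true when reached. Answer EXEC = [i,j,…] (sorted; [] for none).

EXEC = [2,5,9,10]

0: ✓ CMP  NZCV=1000
1: · MOVCS
2: ✓ MOVNE  r3←0x63
3: · SUBCS
4: ✓ CMP  NZCV=0011
5: ✓ MOVVS  r4←0x0a
6: · MOVVC
7: ✓ CMP  NZCV=1000
8: · MOVCS
9: ✓ SUBLS  r2←0x17
10: ✓ SUBCC  r0←0x8f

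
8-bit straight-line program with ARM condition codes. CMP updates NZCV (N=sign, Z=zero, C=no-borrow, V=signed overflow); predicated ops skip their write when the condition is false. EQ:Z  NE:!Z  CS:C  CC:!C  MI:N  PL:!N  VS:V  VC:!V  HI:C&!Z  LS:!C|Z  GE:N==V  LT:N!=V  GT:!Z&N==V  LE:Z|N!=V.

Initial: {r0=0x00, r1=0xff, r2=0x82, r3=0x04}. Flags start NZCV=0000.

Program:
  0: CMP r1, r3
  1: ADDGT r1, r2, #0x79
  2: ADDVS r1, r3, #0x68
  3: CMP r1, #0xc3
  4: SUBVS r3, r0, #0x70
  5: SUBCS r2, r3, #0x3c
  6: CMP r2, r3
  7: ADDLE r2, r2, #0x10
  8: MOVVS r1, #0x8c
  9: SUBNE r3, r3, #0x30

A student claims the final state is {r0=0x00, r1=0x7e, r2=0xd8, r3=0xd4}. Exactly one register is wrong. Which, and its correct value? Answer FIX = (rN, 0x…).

[0] flags=1010 → (cmp)
[1] flags=1010 GT?F → skip
[2] flags=1010 VS?F → skip
[3] flags=0010 → (cmp)
[4] flags=0010 VS?F → skip
[5] flags=0010 CS?T → r2=0xc8
[6] flags=1010 → (cmp)
[7] flags=1010 LE?T → r2=0xd8
[8] flags=1010 VS?F → skip
[9] flags=1010 NE?T → r3=0xd4

FIX = (r1, 0xff)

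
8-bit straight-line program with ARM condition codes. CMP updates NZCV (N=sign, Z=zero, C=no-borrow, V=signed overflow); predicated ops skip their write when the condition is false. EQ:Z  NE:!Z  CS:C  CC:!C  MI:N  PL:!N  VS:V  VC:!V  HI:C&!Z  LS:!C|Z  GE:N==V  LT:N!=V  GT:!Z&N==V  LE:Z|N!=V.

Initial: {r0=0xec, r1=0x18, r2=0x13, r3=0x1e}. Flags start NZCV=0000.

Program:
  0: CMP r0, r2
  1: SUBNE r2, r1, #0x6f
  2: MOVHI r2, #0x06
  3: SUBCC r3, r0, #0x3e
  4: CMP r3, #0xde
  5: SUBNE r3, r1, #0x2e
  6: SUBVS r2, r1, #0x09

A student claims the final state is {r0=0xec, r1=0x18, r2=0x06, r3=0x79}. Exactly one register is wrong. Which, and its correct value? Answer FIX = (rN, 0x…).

[0] flags=1010 → (cmp)
[1] flags=1010 NE?T → r2=0xa9
[2] flags=1010 HI?T → r2=0x06
[3] flags=1010 CC?F → skip
[4] flags=0000 → (cmp)
[5] flags=0000 NE?T → r3=0xea
[6] flags=0000 VS?F → skip

FIX = (r3, 0xea)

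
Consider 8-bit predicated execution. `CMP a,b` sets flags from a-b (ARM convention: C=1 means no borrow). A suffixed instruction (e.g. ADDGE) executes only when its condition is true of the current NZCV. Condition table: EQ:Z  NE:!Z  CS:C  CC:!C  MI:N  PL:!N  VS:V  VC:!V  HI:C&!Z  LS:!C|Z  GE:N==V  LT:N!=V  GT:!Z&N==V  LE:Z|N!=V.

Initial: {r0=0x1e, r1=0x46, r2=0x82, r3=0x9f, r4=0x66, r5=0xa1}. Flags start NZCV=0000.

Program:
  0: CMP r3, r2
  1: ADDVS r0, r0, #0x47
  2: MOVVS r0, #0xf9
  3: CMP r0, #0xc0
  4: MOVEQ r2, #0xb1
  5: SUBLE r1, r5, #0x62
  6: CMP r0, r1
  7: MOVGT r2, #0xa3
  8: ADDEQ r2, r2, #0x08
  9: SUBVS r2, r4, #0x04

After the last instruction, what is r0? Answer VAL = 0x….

VAL = 0x1e

[0] flags=0010 → (cmp)
[1] flags=0010 VS?F → skip
[2] flags=0010 VS?F → skip
[3] flags=0000 → (cmp)
[4] flags=0000 EQ?F → skip
[5] flags=0000 LE?F → skip
[6] flags=1000 → (cmp)
[7] flags=1000 GT?F → skip
[8] flags=1000 EQ?F → skip
[9] flags=1000 VS?F → skip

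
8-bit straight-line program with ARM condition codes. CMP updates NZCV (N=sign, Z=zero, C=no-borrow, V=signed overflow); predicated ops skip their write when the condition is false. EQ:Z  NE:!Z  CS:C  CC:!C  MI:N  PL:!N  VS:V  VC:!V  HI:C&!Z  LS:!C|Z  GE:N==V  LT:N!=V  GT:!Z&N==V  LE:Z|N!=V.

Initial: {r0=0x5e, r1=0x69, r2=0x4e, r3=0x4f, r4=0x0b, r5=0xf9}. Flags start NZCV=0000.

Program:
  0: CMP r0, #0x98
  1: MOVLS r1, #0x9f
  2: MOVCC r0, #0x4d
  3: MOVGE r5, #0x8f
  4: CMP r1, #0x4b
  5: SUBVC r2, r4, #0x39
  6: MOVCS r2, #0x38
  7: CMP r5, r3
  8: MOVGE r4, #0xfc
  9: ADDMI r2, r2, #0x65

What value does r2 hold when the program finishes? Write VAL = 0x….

VAL = 0x38

0: ✓ CMP  NZCV=1001
1: ✓ MOVLS  r1←0x9f
2: ✓ MOVCC  r0←0x4d
3: ✓ MOVGE  r5←0x8f
4: ✓ CMP  NZCV=0011
5: · SUBVC
6: ✓ MOVCS  r2←0x38
7: ✓ CMP  NZCV=0011
8: · MOVGE
9: · ADDMI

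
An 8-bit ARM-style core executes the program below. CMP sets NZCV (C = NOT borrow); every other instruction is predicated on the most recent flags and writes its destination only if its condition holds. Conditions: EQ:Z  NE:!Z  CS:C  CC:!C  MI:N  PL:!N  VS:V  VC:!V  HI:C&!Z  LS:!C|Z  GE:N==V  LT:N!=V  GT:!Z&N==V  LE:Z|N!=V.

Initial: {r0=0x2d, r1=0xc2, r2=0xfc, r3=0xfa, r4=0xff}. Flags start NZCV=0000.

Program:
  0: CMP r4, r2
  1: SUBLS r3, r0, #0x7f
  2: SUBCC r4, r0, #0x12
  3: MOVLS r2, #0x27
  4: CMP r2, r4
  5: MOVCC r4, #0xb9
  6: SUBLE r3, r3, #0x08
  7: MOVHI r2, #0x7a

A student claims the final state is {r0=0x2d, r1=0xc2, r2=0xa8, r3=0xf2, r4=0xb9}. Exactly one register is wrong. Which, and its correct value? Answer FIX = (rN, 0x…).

0: ✓ CMP  NZCV=0010
1: · SUBLS
2: · SUBCC
3: · MOVLS
4: ✓ CMP  NZCV=1000
5: ✓ MOVCC  r4←0xb9
6: ✓ SUBLE  r3←0xf2
7: · MOVHI

FIX = (r2, 0xfc)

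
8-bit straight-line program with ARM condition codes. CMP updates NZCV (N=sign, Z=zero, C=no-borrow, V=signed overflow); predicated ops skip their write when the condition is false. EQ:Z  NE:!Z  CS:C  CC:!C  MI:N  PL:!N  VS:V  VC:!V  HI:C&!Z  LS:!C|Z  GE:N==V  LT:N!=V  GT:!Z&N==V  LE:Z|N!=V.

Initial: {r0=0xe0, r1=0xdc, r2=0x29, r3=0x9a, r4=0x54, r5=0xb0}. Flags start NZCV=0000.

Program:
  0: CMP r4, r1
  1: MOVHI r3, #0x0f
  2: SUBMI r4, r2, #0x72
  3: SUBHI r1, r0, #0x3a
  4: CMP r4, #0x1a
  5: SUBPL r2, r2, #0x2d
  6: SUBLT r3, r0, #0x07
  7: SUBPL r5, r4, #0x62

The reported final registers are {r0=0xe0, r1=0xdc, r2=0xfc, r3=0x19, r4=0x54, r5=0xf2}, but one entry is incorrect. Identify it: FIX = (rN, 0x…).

[0] flags=0000 → (cmp)
[1] flags=0000 HI?F → skip
[2] flags=0000 MI?F → skip
[3] flags=0000 HI?F → skip
[4] flags=0010 → (cmp)
[5] flags=0010 PL?T → r2=0xfc
[6] flags=0010 LT?F → skip
[7] flags=0010 PL?T → r5=0xf2

FIX = (r3, 0x9a)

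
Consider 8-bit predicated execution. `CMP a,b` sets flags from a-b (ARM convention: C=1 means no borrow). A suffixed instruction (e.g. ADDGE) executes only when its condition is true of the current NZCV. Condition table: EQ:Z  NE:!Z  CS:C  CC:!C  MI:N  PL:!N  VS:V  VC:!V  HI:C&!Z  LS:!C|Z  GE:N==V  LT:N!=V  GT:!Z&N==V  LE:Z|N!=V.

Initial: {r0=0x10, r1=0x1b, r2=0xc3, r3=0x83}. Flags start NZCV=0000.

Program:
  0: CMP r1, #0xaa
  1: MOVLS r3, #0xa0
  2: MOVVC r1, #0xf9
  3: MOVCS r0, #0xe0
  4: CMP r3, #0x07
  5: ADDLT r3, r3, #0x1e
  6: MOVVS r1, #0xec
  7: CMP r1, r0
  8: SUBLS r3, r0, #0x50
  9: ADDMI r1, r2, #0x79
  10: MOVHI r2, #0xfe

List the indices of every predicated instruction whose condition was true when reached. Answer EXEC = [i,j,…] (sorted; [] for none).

EXEC = [1,2,5,9,10]

0: ✓ CMP  NZCV=0000
1: ✓ MOVLS  r3←0xa0
2: ✓ MOVVC  r1←0xf9
3: · MOVCS
4: ✓ CMP  NZCV=1010
5: ✓ ADDLT  r3←0xbe
6: · MOVVS
7: ✓ CMP  NZCV=1010
8: · SUBLS
9: ✓ ADDMI  r1←0x3c
10: ✓ MOVHI  r2←0xfe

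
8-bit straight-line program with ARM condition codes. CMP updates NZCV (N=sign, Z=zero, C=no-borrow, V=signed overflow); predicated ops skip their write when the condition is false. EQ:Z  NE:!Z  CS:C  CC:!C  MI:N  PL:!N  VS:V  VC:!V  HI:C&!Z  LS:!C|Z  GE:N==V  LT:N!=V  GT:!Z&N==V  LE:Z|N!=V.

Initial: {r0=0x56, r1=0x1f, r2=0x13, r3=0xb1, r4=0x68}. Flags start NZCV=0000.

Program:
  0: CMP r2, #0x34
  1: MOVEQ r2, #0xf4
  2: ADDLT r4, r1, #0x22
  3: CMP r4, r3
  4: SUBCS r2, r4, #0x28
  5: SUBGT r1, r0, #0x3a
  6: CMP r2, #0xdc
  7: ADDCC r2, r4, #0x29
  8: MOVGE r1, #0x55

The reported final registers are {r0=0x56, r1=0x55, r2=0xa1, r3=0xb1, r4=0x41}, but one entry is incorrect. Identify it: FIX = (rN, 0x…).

FIX = (r2, 0x6a)

0: ✓ CMP  NZCV=1000
1: · MOVEQ
2: ✓ ADDLT  r4←0x41
3: ✓ CMP  NZCV=1001
4: · SUBCS
5: ✓ SUBGT  r1←0x1c
6: ✓ CMP  NZCV=0000
7: ✓ ADDCC  r2←0x6a
8: ✓ MOVGE  r1←0x55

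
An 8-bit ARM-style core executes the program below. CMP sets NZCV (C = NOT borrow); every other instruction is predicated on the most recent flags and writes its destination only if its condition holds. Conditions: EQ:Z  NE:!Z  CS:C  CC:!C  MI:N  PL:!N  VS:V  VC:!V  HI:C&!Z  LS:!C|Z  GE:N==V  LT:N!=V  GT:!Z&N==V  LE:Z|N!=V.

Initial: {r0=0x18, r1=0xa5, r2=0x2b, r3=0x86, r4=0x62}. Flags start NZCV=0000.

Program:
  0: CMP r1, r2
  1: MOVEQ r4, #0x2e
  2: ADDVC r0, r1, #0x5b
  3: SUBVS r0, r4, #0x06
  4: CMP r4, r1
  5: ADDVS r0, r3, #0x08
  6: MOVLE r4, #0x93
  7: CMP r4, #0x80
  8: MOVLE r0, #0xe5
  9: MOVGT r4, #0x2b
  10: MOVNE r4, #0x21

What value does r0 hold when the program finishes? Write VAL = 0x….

[0] flags=0011 → (cmp)
[1] flags=0011 EQ?F → skip
[2] flags=0011 VC?F → skip
[3] flags=0011 VS?T → r0=0x5c
[4] flags=1001 → (cmp)
[5] flags=1001 VS?T → r0=0x8e
[6] flags=1001 LE?F → skip
[7] flags=1001 → (cmp)
[8] flags=1001 LE?F → skip
[9] flags=1001 GT?T → r4=0x2b
[10] flags=1001 NE?T → r4=0x21

VAL = 0x8e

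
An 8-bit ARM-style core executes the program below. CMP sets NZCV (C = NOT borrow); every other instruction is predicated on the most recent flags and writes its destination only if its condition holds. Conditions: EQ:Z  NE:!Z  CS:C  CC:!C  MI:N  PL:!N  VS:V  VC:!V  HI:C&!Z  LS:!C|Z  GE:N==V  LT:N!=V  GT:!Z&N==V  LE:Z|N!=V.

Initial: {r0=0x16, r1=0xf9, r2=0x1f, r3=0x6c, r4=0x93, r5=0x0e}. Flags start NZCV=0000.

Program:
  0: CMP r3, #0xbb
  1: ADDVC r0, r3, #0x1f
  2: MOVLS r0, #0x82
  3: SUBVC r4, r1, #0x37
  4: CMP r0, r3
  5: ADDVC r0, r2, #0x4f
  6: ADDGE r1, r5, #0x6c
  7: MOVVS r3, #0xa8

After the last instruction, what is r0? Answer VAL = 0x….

VAL = 0x82

0: ✓ CMP  NZCV=1001
1: · ADDVC
2: ✓ MOVLS  r0←0x82
3: · SUBVC
4: ✓ CMP  NZCV=0011
5: · ADDVC
6: · ADDGE
7: ✓ MOVVS  r3←0xa8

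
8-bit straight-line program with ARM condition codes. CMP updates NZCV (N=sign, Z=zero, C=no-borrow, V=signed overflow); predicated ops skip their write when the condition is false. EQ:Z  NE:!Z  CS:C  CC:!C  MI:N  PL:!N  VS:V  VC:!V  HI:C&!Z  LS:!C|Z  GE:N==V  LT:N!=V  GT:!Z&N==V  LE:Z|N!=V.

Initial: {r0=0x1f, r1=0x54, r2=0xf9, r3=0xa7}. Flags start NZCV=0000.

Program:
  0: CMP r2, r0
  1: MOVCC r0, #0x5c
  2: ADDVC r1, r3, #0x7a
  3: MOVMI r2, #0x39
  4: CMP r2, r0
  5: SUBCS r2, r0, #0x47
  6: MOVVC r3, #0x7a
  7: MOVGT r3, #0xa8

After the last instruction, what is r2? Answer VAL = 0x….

[0] flags=1010 → (cmp)
[1] flags=1010 CC?F → skip
[2] flags=1010 VC?T → r1=0x21
[3] flags=1010 MI?T → r2=0x39
[4] flags=0010 → (cmp)
[5] flags=0010 CS?T → r2=0xd8
[6] flags=0010 VC?T → r3=0x7a
[7] flags=0010 GT?T → r3=0xa8

VAL = 0xd8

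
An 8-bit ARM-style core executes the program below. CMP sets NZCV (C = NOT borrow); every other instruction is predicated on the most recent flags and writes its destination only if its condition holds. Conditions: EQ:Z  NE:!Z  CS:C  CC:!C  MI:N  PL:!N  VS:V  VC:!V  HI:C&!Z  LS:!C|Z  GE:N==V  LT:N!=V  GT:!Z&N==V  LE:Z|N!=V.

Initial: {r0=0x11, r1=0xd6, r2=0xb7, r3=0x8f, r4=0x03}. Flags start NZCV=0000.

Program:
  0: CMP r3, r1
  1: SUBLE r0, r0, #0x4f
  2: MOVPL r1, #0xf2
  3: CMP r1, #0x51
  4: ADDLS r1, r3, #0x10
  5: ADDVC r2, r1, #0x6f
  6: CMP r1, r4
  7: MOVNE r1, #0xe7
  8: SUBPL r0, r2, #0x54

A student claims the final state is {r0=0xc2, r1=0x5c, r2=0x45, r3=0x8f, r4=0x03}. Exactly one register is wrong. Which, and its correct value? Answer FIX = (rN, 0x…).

0: ✓ CMP  NZCV=1000
1: ✓ SUBLE  r0←0xc2
2: · MOVPL
3: ✓ CMP  NZCV=1010
4: · ADDLS
5: ✓ ADDVC  r2←0x45
6: ✓ CMP  NZCV=1010
7: ✓ MOVNE  r1←0xe7
8: · SUBPL

FIX = (r1, 0xe7)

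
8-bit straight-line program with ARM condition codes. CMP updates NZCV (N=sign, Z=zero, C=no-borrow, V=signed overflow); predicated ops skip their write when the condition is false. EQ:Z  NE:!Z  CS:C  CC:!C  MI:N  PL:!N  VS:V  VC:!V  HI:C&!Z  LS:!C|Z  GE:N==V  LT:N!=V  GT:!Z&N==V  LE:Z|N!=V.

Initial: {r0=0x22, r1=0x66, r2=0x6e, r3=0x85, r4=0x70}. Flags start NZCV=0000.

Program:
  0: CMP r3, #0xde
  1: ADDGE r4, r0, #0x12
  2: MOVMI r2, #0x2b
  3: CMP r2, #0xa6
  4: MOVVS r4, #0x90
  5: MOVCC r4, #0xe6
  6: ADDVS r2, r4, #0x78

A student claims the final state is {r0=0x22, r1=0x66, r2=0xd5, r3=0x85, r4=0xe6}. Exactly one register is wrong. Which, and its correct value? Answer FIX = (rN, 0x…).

FIX = (r2, 0x5e)

0: ✓ CMP  NZCV=1000
1: · ADDGE
2: ✓ MOVMI  r2←0x2b
3: ✓ CMP  NZCV=1001
4: ✓ MOVVS  r4←0x90
5: ✓ MOVCC  r4←0xe6
6: ✓ ADDVS  r2←0x5e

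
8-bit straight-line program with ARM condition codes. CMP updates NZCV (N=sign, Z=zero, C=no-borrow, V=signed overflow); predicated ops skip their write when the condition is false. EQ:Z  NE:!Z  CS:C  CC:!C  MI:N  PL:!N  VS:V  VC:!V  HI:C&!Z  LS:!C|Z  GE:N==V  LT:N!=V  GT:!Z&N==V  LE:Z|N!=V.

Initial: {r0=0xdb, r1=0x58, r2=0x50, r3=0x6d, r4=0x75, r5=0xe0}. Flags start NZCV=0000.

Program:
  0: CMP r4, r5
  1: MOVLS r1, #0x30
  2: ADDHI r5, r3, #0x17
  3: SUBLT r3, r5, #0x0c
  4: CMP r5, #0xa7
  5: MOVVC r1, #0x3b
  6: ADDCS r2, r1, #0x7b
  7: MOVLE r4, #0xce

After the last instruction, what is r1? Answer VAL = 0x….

VAL = 0x3b

0: ✓ CMP  NZCV=1001
1: ✓ MOVLS  r1←0x30
2: · ADDHI
3: · SUBLT
4: ✓ CMP  NZCV=0010
5: ✓ MOVVC  r1←0x3b
6: ✓ ADDCS  r2←0xb6
7: · MOVLE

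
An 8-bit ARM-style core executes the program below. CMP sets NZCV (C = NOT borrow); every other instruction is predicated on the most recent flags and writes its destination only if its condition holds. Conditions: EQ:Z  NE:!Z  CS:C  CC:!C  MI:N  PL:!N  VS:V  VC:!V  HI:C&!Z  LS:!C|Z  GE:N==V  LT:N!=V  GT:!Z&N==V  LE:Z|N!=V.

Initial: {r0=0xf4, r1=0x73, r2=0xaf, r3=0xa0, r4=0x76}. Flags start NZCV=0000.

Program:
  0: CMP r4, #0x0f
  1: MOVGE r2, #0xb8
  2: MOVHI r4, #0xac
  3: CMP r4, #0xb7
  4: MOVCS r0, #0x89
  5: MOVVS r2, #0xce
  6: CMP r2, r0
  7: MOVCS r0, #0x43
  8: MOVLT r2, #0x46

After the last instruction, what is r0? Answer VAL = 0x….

VAL = 0xf4

[0] flags=0010 → (cmp)
[1] flags=0010 GE?T → r2=0xb8
[2] flags=0010 HI?T → r4=0xac
[3] flags=1000 → (cmp)
[4] flags=1000 CS?F → skip
[5] flags=1000 VS?F → skip
[6] flags=1000 → (cmp)
[7] flags=1000 CS?F → skip
[8] flags=1000 LT?T → r2=0x46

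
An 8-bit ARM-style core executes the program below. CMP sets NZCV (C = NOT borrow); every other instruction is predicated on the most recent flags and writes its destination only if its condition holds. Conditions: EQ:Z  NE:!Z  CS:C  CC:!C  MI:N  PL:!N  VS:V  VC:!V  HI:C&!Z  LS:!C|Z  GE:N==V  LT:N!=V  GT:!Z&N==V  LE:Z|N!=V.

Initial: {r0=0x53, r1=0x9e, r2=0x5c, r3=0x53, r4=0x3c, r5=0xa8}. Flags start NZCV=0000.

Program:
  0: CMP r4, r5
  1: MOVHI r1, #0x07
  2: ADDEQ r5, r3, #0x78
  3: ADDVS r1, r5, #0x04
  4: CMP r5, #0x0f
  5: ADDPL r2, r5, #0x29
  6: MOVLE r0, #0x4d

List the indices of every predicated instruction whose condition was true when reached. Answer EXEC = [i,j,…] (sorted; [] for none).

EXEC = [3,6]

[0] flags=1001 → (cmp)
[1] flags=1001 HI?F → skip
[2] flags=1001 EQ?F → skip
[3] flags=1001 VS?T → r1=0xac
[4] flags=1010 → (cmp)
[5] flags=1010 PL?F → skip
[6] flags=1010 LE?T → r0=0x4d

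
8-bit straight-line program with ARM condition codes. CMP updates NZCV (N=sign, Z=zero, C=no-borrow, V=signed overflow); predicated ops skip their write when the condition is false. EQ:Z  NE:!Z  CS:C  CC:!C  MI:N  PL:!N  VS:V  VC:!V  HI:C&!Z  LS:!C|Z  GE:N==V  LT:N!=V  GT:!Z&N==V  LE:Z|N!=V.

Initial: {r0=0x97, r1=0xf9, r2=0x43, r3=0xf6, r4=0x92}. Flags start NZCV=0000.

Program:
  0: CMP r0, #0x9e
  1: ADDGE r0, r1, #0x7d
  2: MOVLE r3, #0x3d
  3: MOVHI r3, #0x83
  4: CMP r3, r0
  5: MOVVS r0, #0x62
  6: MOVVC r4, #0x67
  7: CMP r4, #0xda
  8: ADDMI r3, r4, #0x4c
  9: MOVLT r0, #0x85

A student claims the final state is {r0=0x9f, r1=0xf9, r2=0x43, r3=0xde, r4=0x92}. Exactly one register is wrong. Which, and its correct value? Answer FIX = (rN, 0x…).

[0] flags=1000 → (cmp)
[1] flags=1000 GE?F → skip
[2] flags=1000 LE?T → r3=0x3d
[3] flags=1000 HI?F → skip
[4] flags=1001 → (cmp)
[5] flags=1001 VS?T → r0=0x62
[6] flags=1001 VC?F → skip
[7] flags=1000 → (cmp)
[8] flags=1000 MI?T → r3=0xde
[9] flags=1000 LT?T → r0=0x85

FIX = (r0, 0x85)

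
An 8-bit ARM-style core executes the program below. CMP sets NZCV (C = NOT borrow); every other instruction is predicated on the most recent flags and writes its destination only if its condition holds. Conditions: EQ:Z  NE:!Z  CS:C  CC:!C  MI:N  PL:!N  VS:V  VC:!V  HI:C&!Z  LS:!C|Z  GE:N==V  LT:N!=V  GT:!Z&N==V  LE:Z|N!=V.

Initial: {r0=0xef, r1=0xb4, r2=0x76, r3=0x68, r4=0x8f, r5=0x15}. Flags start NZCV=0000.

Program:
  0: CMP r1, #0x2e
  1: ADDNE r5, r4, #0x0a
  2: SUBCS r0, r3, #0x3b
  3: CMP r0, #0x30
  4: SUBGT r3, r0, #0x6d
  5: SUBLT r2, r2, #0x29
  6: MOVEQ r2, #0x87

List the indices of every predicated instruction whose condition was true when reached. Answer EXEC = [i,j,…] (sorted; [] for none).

[0] flags=1010 → (cmp)
[1] flags=1010 NE?T → r5=0x99
[2] flags=1010 CS?T → r0=0x2d
[3] flags=1000 → (cmp)
[4] flags=1000 GT?F → skip
[5] flags=1000 LT?T → r2=0x4d
[6] flags=1000 EQ?F → skip

EXEC = [1,2,5]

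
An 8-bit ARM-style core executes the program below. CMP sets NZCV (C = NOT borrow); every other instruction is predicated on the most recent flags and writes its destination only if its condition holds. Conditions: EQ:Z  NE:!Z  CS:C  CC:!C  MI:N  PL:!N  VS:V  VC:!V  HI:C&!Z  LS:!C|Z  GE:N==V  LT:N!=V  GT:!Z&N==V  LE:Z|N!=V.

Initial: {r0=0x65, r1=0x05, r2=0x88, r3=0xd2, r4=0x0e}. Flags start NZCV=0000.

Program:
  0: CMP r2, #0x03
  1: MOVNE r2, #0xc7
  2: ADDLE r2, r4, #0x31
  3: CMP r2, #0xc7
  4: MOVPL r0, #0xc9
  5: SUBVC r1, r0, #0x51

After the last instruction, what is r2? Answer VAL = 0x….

[0] flags=1010 → (cmp)
[1] flags=1010 NE?T → r2=0xc7
[2] flags=1010 LE?T → r2=0x3f
[3] flags=0000 → (cmp)
[4] flags=0000 PL?T → r0=0xc9
[5] flags=0000 VC?T → r1=0x78

VAL = 0x3f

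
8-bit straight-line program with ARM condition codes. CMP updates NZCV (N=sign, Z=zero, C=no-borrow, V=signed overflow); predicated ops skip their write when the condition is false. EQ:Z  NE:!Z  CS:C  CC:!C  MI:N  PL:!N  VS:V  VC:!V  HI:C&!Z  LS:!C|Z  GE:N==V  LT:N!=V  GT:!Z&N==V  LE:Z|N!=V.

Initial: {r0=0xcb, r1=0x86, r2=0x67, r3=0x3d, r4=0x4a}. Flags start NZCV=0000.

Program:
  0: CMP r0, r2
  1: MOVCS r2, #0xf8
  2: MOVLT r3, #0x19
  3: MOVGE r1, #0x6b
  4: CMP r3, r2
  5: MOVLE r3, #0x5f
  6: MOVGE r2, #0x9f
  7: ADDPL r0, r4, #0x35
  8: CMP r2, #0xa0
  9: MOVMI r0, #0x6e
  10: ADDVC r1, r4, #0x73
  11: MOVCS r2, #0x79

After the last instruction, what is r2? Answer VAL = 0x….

VAL = 0x9f

0: ✓ CMP  NZCV=0011
1: ✓ MOVCS  r2←0xf8
2: ✓ MOVLT  r3←0x19
3: · MOVGE
4: ✓ CMP  NZCV=0000
5: · MOVLE
6: ✓ MOVGE  r2←0x9f
7: ✓ ADDPL  r0←0x7f
8: ✓ CMP  NZCV=1000
9: ✓ MOVMI  r0←0x6e
10: ✓ ADDVC  r1←0xbd
11: · MOVCS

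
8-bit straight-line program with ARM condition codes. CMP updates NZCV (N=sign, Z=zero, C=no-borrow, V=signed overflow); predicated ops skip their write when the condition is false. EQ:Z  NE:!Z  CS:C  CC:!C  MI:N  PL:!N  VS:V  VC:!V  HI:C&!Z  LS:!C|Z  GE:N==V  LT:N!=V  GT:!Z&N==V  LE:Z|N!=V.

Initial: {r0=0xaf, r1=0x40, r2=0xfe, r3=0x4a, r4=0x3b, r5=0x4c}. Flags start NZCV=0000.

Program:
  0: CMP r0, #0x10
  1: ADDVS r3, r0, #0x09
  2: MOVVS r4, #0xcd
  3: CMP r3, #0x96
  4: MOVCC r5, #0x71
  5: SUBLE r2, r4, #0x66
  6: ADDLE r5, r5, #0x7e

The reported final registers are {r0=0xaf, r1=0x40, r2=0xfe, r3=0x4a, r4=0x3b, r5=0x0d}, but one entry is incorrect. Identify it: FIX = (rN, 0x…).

[0] flags=1010 → (cmp)
[1] flags=1010 VS?F → skip
[2] flags=1010 VS?F → skip
[3] flags=1001 → (cmp)
[4] flags=1001 CC?T → r5=0x71
[5] flags=1001 LE?F → skip
[6] flags=1001 LE?F → skip

FIX = (r5, 0x71)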